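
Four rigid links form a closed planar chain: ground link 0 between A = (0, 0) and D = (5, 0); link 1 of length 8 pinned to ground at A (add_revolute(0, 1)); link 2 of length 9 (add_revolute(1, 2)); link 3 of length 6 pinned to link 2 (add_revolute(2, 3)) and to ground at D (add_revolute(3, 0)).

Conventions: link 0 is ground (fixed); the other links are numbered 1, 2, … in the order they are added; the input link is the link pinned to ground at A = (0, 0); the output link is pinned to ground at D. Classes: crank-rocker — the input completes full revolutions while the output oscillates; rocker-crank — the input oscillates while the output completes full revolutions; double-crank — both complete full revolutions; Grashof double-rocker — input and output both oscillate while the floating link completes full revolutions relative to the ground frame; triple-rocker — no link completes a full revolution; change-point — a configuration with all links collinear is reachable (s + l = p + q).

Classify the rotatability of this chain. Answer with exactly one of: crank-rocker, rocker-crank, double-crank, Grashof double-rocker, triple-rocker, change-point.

lengths: ground=5, input=8, coupler=9, output=6
sorted: s=5 (shortest), l=9 (longest), p+q=14
s + l = 14 vs p + q = 14
s + l = p + q → change-point (collinear configuration reachable)

change-point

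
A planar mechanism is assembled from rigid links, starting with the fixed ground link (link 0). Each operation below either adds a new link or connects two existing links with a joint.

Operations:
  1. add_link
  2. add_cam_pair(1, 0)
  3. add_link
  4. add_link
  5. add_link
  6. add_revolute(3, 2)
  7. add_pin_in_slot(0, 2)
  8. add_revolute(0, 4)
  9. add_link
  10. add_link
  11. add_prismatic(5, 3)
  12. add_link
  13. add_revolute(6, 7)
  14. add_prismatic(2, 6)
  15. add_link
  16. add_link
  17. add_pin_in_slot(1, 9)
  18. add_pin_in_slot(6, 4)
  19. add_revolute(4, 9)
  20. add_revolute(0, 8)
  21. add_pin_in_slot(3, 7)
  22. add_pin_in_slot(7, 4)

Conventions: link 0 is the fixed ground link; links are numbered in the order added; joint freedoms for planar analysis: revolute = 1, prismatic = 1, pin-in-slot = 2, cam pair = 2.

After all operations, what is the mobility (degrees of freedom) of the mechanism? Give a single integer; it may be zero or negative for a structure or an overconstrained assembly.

L=1 J1=0 J2=0
add link → L=2 J1=0 J2=0
C@1,0 dof=2 J2 → L=2 J1=0 J2=1
add link → L=3 J1=0 J2=1
add link → L=4 J1=0 J2=1
add link → L=5 J1=0 J2=1
R@3,2 dof=1 J1 → L=5 J1=1 J2=1
PS@0,2 dof=2 J2 → L=5 J1=1 J2=2
R@0,4 dof=1 J1 → L=5 J1=2 J2=2
add link → L=6 J1=2 J2=2
add link → L=7 J1=2 J2=2
P@5,3 dof=1 J1 → L=7 J1=3 J2=2
add link → L=8 J1=3 J2=2
R@6,7 dof=1 J1 → L=8 J1=4 J2=2
P@2,6 dof=1 J1 → L=8 J1=5 J2=2
add link → L=9 J1=5 J2=2
add link → L=10 J1=5 J2=2
PS@1,9 dof=2 J2 → L=10 J1=5 J2=3
PS@6,4 dof=2 J2 → L=10 J1=5 J2=4
R@4,9 dof=1 J1 → L=10 J1=6 J2=4
R@0,8 dof=1 J1 → L=10 J1=7 J2=4
PS@3,7 dof=2 J2 → L=10 J1=7 J2=5
PS@7,4 dof=2 J2 → L=10 J1=7 J2=6
M=3(L−1)−2J1−J2=3·9−2·7−6=7

M = 7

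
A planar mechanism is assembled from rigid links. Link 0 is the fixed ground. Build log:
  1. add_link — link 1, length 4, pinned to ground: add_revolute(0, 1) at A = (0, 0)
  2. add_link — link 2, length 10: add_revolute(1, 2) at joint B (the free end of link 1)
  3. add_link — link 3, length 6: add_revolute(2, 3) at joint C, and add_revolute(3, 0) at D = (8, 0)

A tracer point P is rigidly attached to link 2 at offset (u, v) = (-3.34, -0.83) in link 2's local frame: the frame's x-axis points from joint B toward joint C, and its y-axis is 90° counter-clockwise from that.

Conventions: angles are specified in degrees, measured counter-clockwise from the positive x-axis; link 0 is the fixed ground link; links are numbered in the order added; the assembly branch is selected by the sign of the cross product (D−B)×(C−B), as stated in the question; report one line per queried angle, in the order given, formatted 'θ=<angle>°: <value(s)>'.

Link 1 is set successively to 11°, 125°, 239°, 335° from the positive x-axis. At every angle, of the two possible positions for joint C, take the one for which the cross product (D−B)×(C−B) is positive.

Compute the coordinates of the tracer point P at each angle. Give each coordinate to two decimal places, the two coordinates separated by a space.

A=(0,0), D=(8.00,0)
θ=11°: B = A + 4.00·(cos11°, sin11°) = (3.9265, 0.7632)
θ=11°: |BD| = 4.1444
θ=11°: circle(B,10.00) ∩ circle(D,6.00): a=9.7935, h=2.0218
θ=11°:   candidates: C₊=(13.9248,0.9468) cross=8.379; C₋=(13.1802,-3.0275) cross=-8.379
θ=11°:   branch + wants cross > 0 → take C=(13.9248,0.9468) (cross=8.379)
θ=11°: ex = (C−B)/|BC| = (0.9998,0.0184); ey = (-0.0184,0.9998)
θ=11°: P = B + -3.34·ex + -0.83·ey = (0.6023,-0.1279)
θ=125°: B = A + 4.00·(cos125°, sin125°) = (-2.2943, 3.2766)
θ=125°: |BD| = 10.8032
θ=125°: circle(B,10.00) ∩ circle(D,6.00): a=8.3637, h=5.4817
θ=125°:   candidates: C₊=(7.3380,5.9634) cross=59.220; C₋=(4.0128,-4.4836) cross=-59.220
θ=125°:   branch + wants cross > 0 → take C=(7.3380,5.9634) (cross=59.220)
θ=125°: ex = (C−B)/|BC| = (0.9632,0.2687); ey = (-0.2687,0.9632)
θ=125°: P = B + -3.34·ex + -0.83·ey = (-5.2885,1.5797)
θ=239°: B = A + 4.00·(cos239°, sin239°) = (-2.0602, -3.4287)
θ=239°: |BD| = 10.6284
θ=239°: circle(B,10.00) ∩ circle(D,6.00): a=8.3250, h=5.5403
θ=239°:   candidates: C₊=(4.0325,4.5010) cross=58.884; C₋=(7.6070,-5.9871) cross=-58.884
θ=239°:   branch + wants cross > 0 → take C=(4.0325,4.5010) (cross=58.884)
θ=239°: ex = (C−B)/|BC| = (0.6093,0.7930); ey = (-0.7930,0.6093)
θ=239°: P = B + -3.34·ex + -0.83·ey = (-3.4369,-6.5829)
θ=335°: B = A + 4.00·(cos335°, sin335°) = (3.6252, -1.6905)
θ=335°: |BD| = 4.6900
θ=335°: circle(B,10.00) ∩ circle(D,6.00): a=9.1680, h=3.9935
θ=335°:   candidates: C₊=(10.7376,5.3391) cross=18.729; C₋=(13.6164,-2.1110) cross=-18.729
θ=335°:   branch + wants cross > 0 → take C=(10.7376,5.3391) (cross=18.729)
θ=335°: ex = (C−B)/|BC| = (0.7112,0.7030); ey = (-0.7030,0.7112)
θ=335°: P = B + -3.34·ex + -0.83·ey = (1.8332,-4.6287)

θ=11°: 0.60 -0.13
θ=125°: -5.29 1.58
θ=239°: -3.44 -6.58
θ=335°: 1.83 -4.63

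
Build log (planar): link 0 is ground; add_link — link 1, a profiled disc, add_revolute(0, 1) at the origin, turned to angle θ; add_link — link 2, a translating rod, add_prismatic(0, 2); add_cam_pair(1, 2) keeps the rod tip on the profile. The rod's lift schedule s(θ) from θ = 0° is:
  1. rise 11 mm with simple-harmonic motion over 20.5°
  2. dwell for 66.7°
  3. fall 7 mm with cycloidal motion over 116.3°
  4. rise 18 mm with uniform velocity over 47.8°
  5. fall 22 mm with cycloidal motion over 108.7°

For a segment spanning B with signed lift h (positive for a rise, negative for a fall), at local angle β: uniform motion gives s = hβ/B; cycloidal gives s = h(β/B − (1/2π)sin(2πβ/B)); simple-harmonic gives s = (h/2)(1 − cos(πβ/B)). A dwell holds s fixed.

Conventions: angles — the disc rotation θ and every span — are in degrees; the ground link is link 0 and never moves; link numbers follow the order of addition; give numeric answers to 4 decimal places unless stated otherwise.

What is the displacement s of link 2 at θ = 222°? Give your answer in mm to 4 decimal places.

seg 1 [0°–20.5°] simple-harmonic, h=11: full span → s += 11 → s = 11.0000
seg 2 [20.5°–87.2°] dwell: s stays 11.0000
seg 3 [87.2°–203.5°] cycloidal, h=-7: full span → s += -7 → s = 4.0000
seg 4 [203.5°–251.3°] uniform, h=18: θ=222° here. β=18.5, B=47.8. 18·18.5/47.8 = 6.9665 → s = 10.9665

10.9665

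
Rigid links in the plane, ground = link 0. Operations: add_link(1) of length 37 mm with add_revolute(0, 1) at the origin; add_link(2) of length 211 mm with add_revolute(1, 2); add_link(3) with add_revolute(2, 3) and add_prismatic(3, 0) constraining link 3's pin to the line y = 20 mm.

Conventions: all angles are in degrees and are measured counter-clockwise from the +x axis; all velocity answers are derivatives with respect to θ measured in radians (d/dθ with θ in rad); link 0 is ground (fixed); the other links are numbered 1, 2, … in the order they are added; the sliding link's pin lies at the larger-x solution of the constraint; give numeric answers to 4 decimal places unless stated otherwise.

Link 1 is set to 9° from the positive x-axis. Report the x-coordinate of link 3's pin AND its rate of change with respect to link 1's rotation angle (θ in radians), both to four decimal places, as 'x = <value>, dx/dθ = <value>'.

geometry: r = 37 mm, L = 211 mm, e = 20 mm
crank pin P = (r cos θ, r sin θ) = (36.544469, 5.788075)
h = r sin θ − e = 5.788075 − 20 = -14.211925
x = r cos θ + √(L² − h²) = 36.544469 + 210.520833 = 247.065302
dx/dθ = −r sin θ − h·r cos θ/√(L² − h²) (θ in radians; h = -14.211925) = -3.321017

x = 247.0653, dx/dθ = -3.3210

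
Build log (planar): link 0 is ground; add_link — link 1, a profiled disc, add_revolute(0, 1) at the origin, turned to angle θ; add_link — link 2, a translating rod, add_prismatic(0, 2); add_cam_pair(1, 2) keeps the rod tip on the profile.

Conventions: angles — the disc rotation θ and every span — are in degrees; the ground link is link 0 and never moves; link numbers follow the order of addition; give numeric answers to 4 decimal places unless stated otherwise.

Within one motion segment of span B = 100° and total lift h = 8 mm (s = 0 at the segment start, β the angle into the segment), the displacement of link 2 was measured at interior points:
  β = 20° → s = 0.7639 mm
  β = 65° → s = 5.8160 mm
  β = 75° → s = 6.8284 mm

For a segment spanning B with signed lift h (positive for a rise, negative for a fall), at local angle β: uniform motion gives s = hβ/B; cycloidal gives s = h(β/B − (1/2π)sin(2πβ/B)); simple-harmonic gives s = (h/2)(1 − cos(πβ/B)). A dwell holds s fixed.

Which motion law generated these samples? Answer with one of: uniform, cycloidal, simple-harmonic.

candidates at β/B = r: uniform s = h·r (linear in β); cycloidal s = h·(r − sin(2πr)/(2π)); simple-harmonic s = (h/2)(1 − cos(πr))
β=20°: printed 0.7639 | uniform 1.6000, cycloidal 0.3891, simple-harmonic 0.7639
β=65°: printed 5.8160 | uniform 5.2000, cycloidal 6.2301, simple-harmonic 5.8160
β=75°: printed 6.8284 | uniform 6.0000, cycloidal 7.2732, simple-harmonic 6.8284
only one law matches every sample → simple-harmonic

simple-harmonic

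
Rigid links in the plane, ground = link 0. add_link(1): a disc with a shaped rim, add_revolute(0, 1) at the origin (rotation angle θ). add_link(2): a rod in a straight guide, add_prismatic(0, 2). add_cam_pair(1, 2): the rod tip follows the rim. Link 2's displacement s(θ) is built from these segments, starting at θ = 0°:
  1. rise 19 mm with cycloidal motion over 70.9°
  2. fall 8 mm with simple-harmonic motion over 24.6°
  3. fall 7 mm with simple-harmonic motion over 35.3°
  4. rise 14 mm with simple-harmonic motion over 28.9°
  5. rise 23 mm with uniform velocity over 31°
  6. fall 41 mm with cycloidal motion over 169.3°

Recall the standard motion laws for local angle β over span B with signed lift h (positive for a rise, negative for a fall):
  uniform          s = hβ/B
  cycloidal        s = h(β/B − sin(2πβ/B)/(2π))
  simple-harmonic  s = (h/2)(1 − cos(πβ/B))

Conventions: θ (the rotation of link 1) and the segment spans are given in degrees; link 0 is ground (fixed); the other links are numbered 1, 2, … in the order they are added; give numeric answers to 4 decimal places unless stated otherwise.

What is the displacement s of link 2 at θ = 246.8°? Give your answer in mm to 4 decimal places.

segment 1 (0° to 70.9°, cycloidal, h = 19) is passed completely: s = 0.0000 + (19) = 19.0000
segment 2 (70.9° to 95.5°, simple-harmonic, h = -8) is passed completely: s = 19.0000 + (-8) = 11.0000
segment 3 (95.5° to 130.8°, simple-harmonic, h = -7) is passed completely: s = 11.0000 + (-7) = 4.0000
segment 4 (130.8° to 159.7°, simple-harmonic, h = 14) is passed completely: s = 4.0000 + (14) = 18.0000
segment 5 (159.7° to 190.7°, uniform, h = 23) is passed completely: s = 18.0000 + (23) = 41.0000
θ = 246.8° falls in segment 6 (190.7° to 360°, cycloidal, h = -41): β = 246.8 − 190.7 = 56.1°, B = 169.3°; Δs = -41·(0.3314 − sin(2π·0.3314)/(2π)) = -7.8949; s = 41.0000 − 7.8949 = 33.1051

33.1051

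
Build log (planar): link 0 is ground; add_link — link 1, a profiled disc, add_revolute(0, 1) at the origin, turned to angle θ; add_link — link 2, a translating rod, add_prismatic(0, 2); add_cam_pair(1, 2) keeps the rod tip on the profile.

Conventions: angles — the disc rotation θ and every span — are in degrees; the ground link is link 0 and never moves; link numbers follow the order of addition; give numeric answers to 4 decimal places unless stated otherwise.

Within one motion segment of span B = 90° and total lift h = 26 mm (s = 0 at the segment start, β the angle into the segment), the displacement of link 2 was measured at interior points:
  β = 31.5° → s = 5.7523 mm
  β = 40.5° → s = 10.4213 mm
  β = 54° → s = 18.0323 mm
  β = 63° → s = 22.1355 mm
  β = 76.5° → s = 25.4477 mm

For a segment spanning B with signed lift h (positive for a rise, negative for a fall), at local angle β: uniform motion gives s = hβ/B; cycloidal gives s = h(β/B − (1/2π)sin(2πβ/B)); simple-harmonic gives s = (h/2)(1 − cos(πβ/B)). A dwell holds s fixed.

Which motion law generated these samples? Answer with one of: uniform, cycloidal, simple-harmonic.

candidates at β/B = r: uniform s = h·r (linear in β); cycloidal s = h·(r − sin(2πr)/(2π)); simple-harmonic s = (h/2)(1 − cos(πr))
β=31.5°: printed 5.7523 | uniform 9.1000, cycloidal 5.7523, simple-harmonic 7.0981
β=40.5°: printed 10.4213 | uniform 11.7000, cycloidal 10.4213, simple-harmonic 10.9664
β=54°: printed 18.0323 | uniform 15.6000, cycloidal 18.0323, simple-harmonic 17.0172
β=63°: printed 22.1355 | uniform 18.2000, cycloidal 22.1355, simple-harmonic 20.6412
β=76.5°: printed 25.4477 | uniform 22.1000, cycloidal 25.4477, simple-harmonic 24.5831
only one law matches every sample → cycloidal

cycloidal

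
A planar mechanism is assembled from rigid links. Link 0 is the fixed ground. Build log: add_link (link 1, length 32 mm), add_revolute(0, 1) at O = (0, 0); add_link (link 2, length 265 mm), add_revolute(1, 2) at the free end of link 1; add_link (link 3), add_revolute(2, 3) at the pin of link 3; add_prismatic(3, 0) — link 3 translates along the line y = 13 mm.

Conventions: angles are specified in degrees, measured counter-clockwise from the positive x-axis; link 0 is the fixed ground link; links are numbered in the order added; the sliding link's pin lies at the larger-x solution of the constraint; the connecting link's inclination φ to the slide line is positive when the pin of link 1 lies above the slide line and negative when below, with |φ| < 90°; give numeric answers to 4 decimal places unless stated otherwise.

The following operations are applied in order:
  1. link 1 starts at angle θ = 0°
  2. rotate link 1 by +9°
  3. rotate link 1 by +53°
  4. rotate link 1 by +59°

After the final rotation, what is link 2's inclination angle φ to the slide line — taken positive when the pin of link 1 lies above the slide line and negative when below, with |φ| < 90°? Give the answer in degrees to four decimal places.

geometry: r = 32 mm, L = 265 mm, e = 13 mm; θ starts at 0°
rotate link 1 by +9°: θ ← 0° +9° = 9°
rotate link 1 by +53°: θ ← 9° +53° = 62°
rotate link 1 by +59°: θ ← 62° +59° = 121°
h = r sin θ − e = 27.429354 − 13 = 14.429354
sin φ = h / L = 14.429354 / 265 = 0.05445039
φ = arcsin(0.05445039) = 3.121321°

3.1213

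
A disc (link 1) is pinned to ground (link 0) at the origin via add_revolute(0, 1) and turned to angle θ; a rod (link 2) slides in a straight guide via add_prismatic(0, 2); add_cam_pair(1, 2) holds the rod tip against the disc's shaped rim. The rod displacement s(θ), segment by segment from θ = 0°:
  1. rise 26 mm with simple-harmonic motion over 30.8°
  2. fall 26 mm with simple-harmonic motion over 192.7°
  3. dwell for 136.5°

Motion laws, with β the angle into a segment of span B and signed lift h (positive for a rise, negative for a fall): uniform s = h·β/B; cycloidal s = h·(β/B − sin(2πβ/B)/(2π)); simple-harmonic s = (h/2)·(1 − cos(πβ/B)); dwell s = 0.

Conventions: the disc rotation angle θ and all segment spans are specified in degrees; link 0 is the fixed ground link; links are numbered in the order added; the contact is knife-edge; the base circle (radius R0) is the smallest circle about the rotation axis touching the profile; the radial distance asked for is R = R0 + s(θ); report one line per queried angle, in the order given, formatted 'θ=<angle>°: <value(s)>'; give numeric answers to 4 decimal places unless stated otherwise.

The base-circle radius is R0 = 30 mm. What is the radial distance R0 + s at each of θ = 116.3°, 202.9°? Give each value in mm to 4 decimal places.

segment 1 (0° to 30.8°, simple-harmonic, h = 26) is passed completely: s = 0.0000 + (26) = 26.0000
θ = 116.3° falls in segment 2 (30.8° to 223.5°, simple-harmonic, h = -26): β = 116.3 − 30.8 = 85.5°, B = 192.7°; Δs = -26/2·(1 − cos(π·0.4437)) = -10.7124; s = 26.0000 − 10.7124 = 15.2876
θ = 202.9° falls in segment 2 (30.8° to 223.5°, simple-harmonic, h = -26): β = 202.9 − 30.8 = 172.1°, B = 192.7°; Δs = -26/2·(1 − cos(π·0.8931)) = -25.2737; s = 26.0000 − 25.2737 = 0.7263
θ=116.3°: R = R0 + s = 30 + 15.2876 = 45.2876
θ=202.9°: R = R0 + s = 30 + 0.7263 = 30.7263

θ=116.3°: 45.2876
θ=202.9°: 30.7263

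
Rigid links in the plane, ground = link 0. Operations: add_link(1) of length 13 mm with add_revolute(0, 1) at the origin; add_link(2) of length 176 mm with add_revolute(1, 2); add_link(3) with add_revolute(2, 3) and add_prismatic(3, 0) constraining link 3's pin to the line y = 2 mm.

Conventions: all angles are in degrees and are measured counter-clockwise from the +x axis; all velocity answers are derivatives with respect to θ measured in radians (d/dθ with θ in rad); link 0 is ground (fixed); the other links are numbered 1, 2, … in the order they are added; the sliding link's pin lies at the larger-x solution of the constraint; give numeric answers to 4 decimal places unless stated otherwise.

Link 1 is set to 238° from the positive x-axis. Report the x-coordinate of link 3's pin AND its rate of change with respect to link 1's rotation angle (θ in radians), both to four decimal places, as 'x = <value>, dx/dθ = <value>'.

geometry: r = 13 mm, L = 176 mm, e = 2 mm
crank pin P = (r cos θ, r sin θ) = (-6.888950, -11.024625)
h = r sin θ − e = -11.024625 − 2 = -13.024625
x = r cos θ + √(L² − h²) = -6.888950 + 175.517404 = 168.628454
dx/dθ = −r sin θ − h·r cos θ/√(L² − h²) (θ in radians; h = -13.024625) = 10.513417

x = 168.6285, dx/dθ = 10.5134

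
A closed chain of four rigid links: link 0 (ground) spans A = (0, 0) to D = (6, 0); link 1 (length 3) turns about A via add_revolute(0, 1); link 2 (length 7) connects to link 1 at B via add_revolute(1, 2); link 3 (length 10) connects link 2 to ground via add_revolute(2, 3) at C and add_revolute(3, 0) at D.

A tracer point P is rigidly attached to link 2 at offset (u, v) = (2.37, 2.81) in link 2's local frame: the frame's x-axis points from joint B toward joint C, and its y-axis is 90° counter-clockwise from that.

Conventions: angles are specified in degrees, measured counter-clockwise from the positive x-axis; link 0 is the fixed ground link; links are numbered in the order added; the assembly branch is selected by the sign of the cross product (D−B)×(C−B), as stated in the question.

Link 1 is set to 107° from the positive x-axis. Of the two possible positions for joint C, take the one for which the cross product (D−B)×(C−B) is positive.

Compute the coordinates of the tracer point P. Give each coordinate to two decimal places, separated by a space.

A=(0,0), D=(6.00,0)
B = A + 3.00·(cos107°, sin107°) = (-0.8771, 2.8689)
|BD| = 7.4515
circle(B,7.00) ∩ circle(D,10.00): a=0.3037, h=6.9934
  candidates: C₊=(2.0957,9.2063) cross=52.112; C₋=(-3.2894,-3.7023) cross=-52.112
  branch + wants cross > 0 → take C=(2.0957,9.2063) (cross=52.112)
ex = (C−B)/|BC| = (0.4247,0.9053); ey = (-0.9053,0.4247)
P = B + 2.37·ex + 2.81·ey = (-2.4146,6.2079)

-2.41 6.21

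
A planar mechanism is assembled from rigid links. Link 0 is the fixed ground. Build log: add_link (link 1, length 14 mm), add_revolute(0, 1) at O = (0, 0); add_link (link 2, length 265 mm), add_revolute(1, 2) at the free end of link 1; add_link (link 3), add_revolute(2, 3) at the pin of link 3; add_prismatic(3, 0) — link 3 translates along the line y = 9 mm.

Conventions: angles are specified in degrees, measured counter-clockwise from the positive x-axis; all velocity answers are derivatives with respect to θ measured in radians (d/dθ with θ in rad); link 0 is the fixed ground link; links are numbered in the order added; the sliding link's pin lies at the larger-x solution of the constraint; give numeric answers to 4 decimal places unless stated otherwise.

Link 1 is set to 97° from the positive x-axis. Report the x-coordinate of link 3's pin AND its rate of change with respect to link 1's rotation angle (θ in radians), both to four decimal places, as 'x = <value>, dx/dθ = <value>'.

geometry: r = 14 mm, L = 265 mm, e = 9 mm
crank pin P = (r cos θ, r sin θ) = (-1.706171, 13.895646)
h = r sin θ − e = 13.895646 − 9 = 4.895646
x = r cos θ + √(L² − h²) = -1.706171 + 264.954775 = 263.248604
dx/dθ = −r sin θ − h·r cos θ/√(L² − h²) (θ in radians; h = 4.895646) = -13.864121

x = 263.2486, dx/dθ = -13.8641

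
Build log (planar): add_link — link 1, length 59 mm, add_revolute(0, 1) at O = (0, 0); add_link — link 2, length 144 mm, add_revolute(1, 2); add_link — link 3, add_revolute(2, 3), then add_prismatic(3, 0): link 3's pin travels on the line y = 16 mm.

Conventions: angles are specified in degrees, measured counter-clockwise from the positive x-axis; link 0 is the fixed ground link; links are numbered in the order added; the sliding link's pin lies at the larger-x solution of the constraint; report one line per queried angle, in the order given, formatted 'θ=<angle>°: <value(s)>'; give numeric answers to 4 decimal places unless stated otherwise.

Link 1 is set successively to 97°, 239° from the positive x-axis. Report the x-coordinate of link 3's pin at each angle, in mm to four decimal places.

geometry: r = 59 mm, L = 144 mm, e = 16 mm
θ=97°: crank pin P = (r cos θ, r sin θ) = (-7.190291, 58.560223)
θ=97°: h = r sin θ − e = 58.560223 − 16 = 42.560223
θ=97°: x = r cos θ + √(L² − h²) = -7.190291 + 137.566811 = 130.376519
θ=239°: crank pin P = (r cos θ, r sin θ) = (-30.387246, -50.572871)
θ=239°: h = r sin θ − e = -50.572871 − 16 = -66.572871
θ=239°: x = r cos θ + √(L² − h²) = -30.387246 + 127.687325 = 97.300078

θ=97°: 130.3765
θ=239°: 97.3001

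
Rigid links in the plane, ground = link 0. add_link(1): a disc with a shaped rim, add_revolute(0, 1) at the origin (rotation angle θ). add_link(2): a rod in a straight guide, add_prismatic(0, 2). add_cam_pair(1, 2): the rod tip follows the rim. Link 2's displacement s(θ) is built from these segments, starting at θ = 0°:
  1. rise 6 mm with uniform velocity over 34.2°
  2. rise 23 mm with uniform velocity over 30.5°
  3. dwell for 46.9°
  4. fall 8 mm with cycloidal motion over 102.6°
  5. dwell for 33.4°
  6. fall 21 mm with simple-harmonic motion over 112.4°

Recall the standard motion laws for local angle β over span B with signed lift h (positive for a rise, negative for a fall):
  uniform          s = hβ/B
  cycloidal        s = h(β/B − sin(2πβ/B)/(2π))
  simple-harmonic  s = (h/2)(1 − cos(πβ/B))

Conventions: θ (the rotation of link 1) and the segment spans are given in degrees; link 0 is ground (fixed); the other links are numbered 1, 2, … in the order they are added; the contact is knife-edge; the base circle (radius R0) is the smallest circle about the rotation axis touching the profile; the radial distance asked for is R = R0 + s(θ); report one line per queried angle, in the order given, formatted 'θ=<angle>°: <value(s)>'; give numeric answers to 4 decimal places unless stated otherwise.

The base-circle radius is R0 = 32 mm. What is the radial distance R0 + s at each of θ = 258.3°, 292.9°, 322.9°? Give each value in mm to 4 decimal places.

segment 1 (0° to 34.2°, uniform, h = 6) is passed completely: s = 0.0000 + (6) = 6.0000
segment 2 (34.2° to 64.7°, uniform, h = 23) is passed completely: s = 6.0000 + (23) = 29.0000
segment 3 (64.7° to 111.6°, dwell): s unchanged at 29.0000
segment 4 (111.6° to 214.2°, cycloidal, h = -8) is passed completely: s = 29.0000 + (-8) = 21.0000
segment 5 (214.2° to 247.6°, dwell): s unchanged at 21.0000
θ = 258.3° falls in segment 6 (247.6° to 360°, simple-harmonic, h = -21): β = 258.3 − 247.6 = 10.7°, B = 112.4°; Δs = -21/2·(1 − cos(π·0.0952)) = -0.4661; s = 21.0000 − 0.4661 = 20.5339
θ = 292.9° falls in segment 6 (247.6° to 360°, simple-harmonic, h = -21): β = 292.9 − 247.6 = 45.3°, B = 112.4°; Δs = -21/2·(1 − cos(π·0.4030)) = -7.3504; s = 21.0000 − 7.3504 = 13.6496
θ = 322.9° falls in segment 6 (247.6° to 360°, simple-harmonic, h = -21): β = 322.9 − 247.6 = 75.3°, B = 112.4°; Δs = -21/2·(1 − cos(π·0.6699)) = -15.8429; s = 21.0000 − 15.8429 = 5.1571
θ=258.3°: R = R0 + s = 32 + 20.5339 = 52.5339
θ=292.9°: R = R0 + s = 32 + 13.6496 = 45.6496
θ=322.9°: R = R0 + s = 32 + 5.1571 = 37.1571

θ=258.3°: 52.5339
θ=292.9°: 45.6496
θ=322.9°: 37.1571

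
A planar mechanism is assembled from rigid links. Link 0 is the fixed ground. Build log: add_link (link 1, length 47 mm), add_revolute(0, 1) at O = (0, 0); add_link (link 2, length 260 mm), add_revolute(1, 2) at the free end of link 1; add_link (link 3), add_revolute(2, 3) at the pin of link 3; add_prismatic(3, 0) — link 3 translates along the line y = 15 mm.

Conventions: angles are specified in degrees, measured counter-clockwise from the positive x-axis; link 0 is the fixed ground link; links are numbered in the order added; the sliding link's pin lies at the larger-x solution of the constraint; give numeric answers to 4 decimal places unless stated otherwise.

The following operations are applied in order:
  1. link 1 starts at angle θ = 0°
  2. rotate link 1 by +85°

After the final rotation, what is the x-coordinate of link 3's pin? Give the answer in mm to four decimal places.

geometry: r = 47 mm, L = 260 mm, e = 15 mm; θ starts at 0°
rotate link 1 by +85°: θ ← 0° +85° = 85°
crank pin P = (r cos θ, r sin θ) = (4.096320, 46.821151)
h = r sin θ − e = 46.821151 − 15 = 31.821151
x = r cos θ + √(L² − h²) = 4.096320 + 258.045373 = 262.141693

262.1417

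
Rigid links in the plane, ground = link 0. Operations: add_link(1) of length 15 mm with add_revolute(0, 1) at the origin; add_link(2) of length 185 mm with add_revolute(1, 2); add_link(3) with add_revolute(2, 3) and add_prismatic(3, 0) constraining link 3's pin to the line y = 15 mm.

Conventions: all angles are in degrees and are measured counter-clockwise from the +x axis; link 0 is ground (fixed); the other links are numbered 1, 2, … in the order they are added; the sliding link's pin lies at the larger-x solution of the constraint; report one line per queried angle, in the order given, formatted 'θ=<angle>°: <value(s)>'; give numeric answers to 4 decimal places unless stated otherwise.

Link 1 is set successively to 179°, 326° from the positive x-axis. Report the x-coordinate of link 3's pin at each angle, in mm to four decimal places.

geometry: r = 15 mm, L = 185 mm, e = 15 mm
θ=179°: crank pin P = (r cos θ, r sin θ) = (-14.997715, 0.261786)
θ=179°: h = r sin θ − e = 0.261786 − 15 = -14.738214
θ=179°: x = r cos θ + √(L² − h²) = -14.997715 + 184.411998 = 169.414283
θ=326°: crank pin P = (r cos θ, r sin θ) = (12.435564, -8.387894)
θ=326°: h = r sin θ − e = -8.387894 − 15 = -23.387894
θ=326°: x = r cos θ + √(L² − h²) = 12.435564 + 183.515684 = 195.951248

θ=179°: 169.4143
θ=326°: 195.9512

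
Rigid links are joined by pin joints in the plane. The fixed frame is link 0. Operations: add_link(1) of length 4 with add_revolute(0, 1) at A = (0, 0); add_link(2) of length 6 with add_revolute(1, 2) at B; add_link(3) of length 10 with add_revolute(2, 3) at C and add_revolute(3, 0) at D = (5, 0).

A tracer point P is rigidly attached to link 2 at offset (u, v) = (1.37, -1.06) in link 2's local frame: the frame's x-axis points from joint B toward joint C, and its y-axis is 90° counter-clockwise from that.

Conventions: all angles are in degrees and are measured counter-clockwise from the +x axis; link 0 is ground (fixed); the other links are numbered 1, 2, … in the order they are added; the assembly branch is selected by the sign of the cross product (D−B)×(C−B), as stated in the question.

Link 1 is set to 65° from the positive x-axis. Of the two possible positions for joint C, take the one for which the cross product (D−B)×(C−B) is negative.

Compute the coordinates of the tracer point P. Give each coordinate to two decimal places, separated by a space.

A=(0,0), D=(5.00,0)
B = A + 4.00·(cos65°, sin65°) = (1.6905, 3.6252)
|BD| = 4.9087
circle(B,6.00) ∩ circle(D,10.00): a=-4.0647, h=4.4134
  candidates: C₊=(2.2094,9.6027) cross=21.664; C₋=(-4.3095,3.6515) cross=-21.664
  branch - wants cross < 0 → take C=(-4.3095,3.6515) (cross=-21.664)
ex = (C−B)/|BC| = (-1.0000,0.0044); ey = (-0.0044,-1.0000)
P = B + 1.37·ex + -1.06·ey = (0.3251,4.6912)

0.33 4.69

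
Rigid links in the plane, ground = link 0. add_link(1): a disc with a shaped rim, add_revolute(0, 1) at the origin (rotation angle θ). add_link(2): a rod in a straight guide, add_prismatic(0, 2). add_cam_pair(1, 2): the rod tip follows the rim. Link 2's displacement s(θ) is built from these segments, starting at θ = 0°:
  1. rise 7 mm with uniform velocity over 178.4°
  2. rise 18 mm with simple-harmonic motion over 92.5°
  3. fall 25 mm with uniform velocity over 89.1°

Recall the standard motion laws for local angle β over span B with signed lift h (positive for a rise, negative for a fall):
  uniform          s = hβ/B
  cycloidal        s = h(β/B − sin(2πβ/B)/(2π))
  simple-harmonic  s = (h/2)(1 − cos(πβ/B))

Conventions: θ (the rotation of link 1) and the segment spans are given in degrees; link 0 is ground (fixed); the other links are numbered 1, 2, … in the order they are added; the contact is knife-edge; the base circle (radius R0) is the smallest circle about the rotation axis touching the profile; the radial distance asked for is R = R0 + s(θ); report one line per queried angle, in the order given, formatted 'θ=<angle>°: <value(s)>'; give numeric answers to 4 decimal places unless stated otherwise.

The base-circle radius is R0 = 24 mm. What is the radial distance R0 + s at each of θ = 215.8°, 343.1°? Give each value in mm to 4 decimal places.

segment 1 (0° to 178.4°, uniform, h = 7) is passed completely: s = 0.0000 + (7) = 7.0000
θ = 215.8° falls in segment 2 (178.4° to 270.9°, simple-harmonic, h = 18): β = 215.8 − 178.4 = 37.4°, B = 92.5°; Δs = 18/2·(1 − cos(π·0.4043)) = 6.3354; s = 7.0000 + 6.3354 = 13.3354
segment 2 (178.4° to 270.9°, simple-harmonic, h = 18) is passed completely: s = 7.0000 + (18) = 25.0000
θ = 343.1° falls in segment 3 (270.9° to 360°, uniform, h = -25): β = 343.1 − 270.9 = 72.2°, B = 89.1°; Δs = -25·72.2/89.1 = -20.2581; s = 25.0000 − 20.2581 = 4.7419
θ=215.8°: R = R0 + s = 24 + 13.3354 = 37.3354
θ=343.1°: R = R0 + s = 24 + 4.7419 = 28.7419

θ=215.8°: 37.3354
θ=343.1°: 28.7419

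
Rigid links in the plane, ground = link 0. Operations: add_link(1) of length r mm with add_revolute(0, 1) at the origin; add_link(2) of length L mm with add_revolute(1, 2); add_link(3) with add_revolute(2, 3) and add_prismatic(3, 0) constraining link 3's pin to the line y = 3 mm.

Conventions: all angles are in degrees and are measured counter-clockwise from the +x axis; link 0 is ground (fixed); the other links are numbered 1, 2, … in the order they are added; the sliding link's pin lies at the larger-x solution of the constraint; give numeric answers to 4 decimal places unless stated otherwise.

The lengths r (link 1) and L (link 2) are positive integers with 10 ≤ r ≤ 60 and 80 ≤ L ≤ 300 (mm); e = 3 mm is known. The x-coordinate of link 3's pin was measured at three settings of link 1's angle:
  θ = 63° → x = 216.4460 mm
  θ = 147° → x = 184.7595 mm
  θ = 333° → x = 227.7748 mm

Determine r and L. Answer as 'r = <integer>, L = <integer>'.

constraint per measurement: (x − r cos θ)² + (r sin θ − e)² = L²
subtracting the θ₁ and θ₂ equations cancels the r² and L² terms:
r = (x₁² − x₂²) / (2[(x₁cos θ₁ + e sin θ₁) − (x₂cos θ₂ + e sin θ₂)]) = 25.0000 → r = 25
L² = (x₁ − r cos θ₁)² + (r sin θ₁ − e)² = 42435.9986 → L = 206.0000 → L = 206
check at θ₃=333°: x = 227.7748 (printed 227.7748) ✓

r = 25, L = 206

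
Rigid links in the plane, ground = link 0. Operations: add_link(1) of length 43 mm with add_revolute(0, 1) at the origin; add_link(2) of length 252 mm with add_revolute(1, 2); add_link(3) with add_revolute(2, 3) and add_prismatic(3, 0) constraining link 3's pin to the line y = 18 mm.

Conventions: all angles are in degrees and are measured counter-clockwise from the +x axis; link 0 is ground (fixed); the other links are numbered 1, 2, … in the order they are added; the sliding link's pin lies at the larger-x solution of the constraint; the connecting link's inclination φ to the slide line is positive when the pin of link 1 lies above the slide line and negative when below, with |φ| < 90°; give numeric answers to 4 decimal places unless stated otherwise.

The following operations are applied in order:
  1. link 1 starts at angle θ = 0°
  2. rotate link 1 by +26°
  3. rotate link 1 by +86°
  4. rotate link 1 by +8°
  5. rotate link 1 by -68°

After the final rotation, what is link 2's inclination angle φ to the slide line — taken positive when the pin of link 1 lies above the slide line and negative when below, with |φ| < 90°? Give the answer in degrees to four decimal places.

geometry: r = 43 mm, L = 252 mm, e = 18 mm; θ starts at 0°
rotate link 1 by +26°: θ ← 0° +26° = 26°
rotate link 1 by +86°: θ ← 26° +86° = 112°
rotate link 1 by +8°: θ ← 112° +8° = 120°
rotate link 1 by -68°: θ ← 120° -68° = 52°
h = r sin θ − e = 33.884462 − 18 = 15.884462
sin φ = h / L = 15.884462 / 252 = 0.06303358
φ = arcsin(0.06303358) = 3.613954°

3.6140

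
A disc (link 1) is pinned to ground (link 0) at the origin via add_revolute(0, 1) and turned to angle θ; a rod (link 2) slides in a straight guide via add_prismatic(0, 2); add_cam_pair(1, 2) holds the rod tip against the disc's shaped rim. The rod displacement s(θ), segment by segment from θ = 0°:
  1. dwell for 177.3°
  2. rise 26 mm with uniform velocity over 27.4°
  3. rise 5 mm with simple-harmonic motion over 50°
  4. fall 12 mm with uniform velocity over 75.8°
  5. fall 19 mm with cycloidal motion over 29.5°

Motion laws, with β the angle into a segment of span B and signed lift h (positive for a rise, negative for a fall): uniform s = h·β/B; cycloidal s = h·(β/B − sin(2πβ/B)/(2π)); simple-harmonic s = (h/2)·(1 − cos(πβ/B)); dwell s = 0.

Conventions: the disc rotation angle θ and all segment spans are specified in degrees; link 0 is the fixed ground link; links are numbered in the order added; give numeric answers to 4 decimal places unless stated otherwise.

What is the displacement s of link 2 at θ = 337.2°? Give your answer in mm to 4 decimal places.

segment 1 (0° to 177.3°, dwell): s unchanged at 0.0000
segment 2 (177.3° to 204.7°, uniform, h = 26) is passed completely: s = 0.0000 + (26) = 26.0000
segment 3 (204.7° to 254.7°, simple-harmonic, h = 5) is passed completely: s = 26.0000 + (5) = 31.0000
segment 4 (254.7° to 330.5°, uniform, h = -12) is passed completely: s = 31.0000 + (-12) = 19.0000
θ = 337.2° falls in segment 5 (330.5° to 360°, cycloidal, h = -19): β = 337.2 − 330.5 = 6.7°, B = 29.5°; Δs = -19·(0.2271 − sin(2π·0.2271)/(2π)) = -1.3225; s = 19.0000 − 1.3225 = 17.6775

17.6775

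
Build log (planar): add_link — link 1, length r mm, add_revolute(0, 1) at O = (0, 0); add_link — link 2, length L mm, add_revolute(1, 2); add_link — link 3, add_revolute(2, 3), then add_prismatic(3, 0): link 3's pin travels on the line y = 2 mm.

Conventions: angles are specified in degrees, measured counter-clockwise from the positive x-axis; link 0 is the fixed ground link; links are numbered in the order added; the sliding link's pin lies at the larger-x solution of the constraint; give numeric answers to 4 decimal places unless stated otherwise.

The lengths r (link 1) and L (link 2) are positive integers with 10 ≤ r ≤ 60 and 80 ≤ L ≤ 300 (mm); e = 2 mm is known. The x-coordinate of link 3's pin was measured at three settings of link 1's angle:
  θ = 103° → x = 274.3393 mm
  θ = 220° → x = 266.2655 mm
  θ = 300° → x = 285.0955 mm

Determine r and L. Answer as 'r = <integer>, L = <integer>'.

constraint per measurement: (x − r cos θ)² + (r sin θ − e)² = L²
subtracting the θ₁ and θ₂ equations cancels the r² and L² terms:
r = (x₁² − x₂²) / (2[(x₁cos θ₁ + e sin θ₁) − (x₂cos θ₂ + e sin θ₂)]) = 14.9999 → r = 15
L² = (x₁ − r cos θ₁)² + (r sin θ₁ − e)² = 77283.9768 → L = 278.0000 → L = 278
check at θ₃=300°: x = 285.0955 (printed 285.0955) ✓

r = 15, L = 278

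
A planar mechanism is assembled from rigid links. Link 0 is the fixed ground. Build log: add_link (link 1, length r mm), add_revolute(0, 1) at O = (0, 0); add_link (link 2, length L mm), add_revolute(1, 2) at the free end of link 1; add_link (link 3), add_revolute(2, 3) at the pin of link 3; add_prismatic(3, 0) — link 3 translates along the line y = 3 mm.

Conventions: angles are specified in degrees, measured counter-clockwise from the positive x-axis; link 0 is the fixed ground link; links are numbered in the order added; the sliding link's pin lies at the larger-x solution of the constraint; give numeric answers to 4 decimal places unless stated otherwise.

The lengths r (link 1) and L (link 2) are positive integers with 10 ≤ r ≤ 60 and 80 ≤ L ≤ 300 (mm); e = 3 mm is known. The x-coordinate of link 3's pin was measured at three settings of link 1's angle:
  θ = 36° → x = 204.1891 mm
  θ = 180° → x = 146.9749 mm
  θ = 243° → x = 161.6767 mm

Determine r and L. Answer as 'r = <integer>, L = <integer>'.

constraint per measurement: (x − r cos θ)² + (r sin θ − e)² = L²
subtracting the θ₁ and θ₂ equations cancels the r² and L² terms:
r = (x₁² − x₂²) / (2[(x₁cos θ₁ + e sin θ₁) − (x₂cos θ₂ + e sin θ₂)]) = 32.0000 → r = 32
L² = (x₁ − r cos θ₁)² + (r sin θ₁ − e)² = 32041.0169 → L = 179.0000 → L = 179
check at θ₃=243°: x = 161.6767 (printed 161.6767) ✓

r = 32, L = 179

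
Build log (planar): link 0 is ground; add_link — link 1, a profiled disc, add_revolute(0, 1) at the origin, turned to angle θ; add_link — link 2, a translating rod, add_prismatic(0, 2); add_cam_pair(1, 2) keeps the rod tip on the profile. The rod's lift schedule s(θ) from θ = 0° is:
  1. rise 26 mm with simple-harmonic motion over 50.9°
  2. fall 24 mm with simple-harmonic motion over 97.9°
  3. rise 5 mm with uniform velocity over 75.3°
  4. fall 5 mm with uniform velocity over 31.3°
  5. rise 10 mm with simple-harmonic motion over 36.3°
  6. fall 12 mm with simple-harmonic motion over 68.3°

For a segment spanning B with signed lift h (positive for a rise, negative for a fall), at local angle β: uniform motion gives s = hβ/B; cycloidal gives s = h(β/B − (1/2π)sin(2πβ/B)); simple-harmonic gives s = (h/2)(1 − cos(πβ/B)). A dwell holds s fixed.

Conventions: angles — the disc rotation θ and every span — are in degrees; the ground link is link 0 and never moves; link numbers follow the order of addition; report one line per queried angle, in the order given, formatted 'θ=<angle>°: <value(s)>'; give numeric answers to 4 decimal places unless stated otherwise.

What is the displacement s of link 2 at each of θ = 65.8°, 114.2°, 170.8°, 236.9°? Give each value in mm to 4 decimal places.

seg 1 [0°–50.9°] simple-harmonic, h=26: full span → s += 26 → s = 26.0000
seg 2 [50.9°–148.8°] simple-harmonic, h=-24: θ=65.8° here. β=14.9, B=97.9. -24/2·(1 − cos(π·0.1522)) = -1.3458 → s = 24.6542
seg 2 [50.9°–148.8°] simple-harmonic, h=-24: θ=114.2° here. β=63.3, B=97.9. -24/2·(1 − cos(π·0.6466)) = -17.3326 → s = 8.6674
seg 2 [50.9°–148.8°] simple-harmonic, h=-24: full span → s += -24 → s = 2.0000
seg 3 [148.8°–224.1°] uniform, h=5: θ=170.8° here. β=22, B=75.3. 5·22/75.3 = 1.4608 → s = 3.4608
seg 3 [148.8°–224.1°] uniform, h=5: full span → s += 5 → s = 7.0000
seg 4 [224.1°–255.4°] uniform, h=-5: θ=236.9° here. β=12.8, B=31.3. -5·12.8/31.3 = -2.0447 → s = 4.9553

θ=65.8°: 24.6542
θ=114.2°: 8.6674
θ=170.8°: 3.4608
θ=236.9°: 4.9553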